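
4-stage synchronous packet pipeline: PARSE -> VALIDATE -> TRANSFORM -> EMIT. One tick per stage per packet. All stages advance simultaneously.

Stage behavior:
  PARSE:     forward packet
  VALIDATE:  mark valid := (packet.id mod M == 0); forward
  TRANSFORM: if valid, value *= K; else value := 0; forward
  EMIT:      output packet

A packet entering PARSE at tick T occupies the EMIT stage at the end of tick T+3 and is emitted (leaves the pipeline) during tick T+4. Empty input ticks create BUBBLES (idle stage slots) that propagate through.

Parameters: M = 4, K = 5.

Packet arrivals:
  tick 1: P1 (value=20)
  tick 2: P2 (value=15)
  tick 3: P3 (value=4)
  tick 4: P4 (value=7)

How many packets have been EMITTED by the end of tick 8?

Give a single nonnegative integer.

Tick 1: [PARSE:P1(v=20,ok=F), VALIDATE:-, TRANSFORM:-, EMIT:-] out:-; in:P1
Tick 2: [PARSE:P2(v=15,ok=F), VALIDATE:P1(v=20,ok=F), TRANSFORM:-, EMIT:-] out:-; in:P2
Tick 3: [PARSE:P3(v=4,ok=F), VALIDATE:P2(v=15,ok=F), TRANSFORM:P1(v=0,ok=F), EMIT:-] out:-; in:P3
Tick 4: [PARSE:P4(v=7,ok=F), VALIDATE:P3(v=4,ok=F), TRANSFORM:P2(v=0,ok=F), EMIT:P1(v=0,ok=F)] out:-; in:P4
Tick 5: [PARSE:-, VALIDATE:P4(v=7,ok=T), TRANSFORM:P3(v=0,ok=F), EMIT:P2(v=0,ok=F)] out:P1(v=0); in:-
Tick 6: [PARSE:-, VALIDATE:-, TRANSFORM:P4(v=35,ok=T), EMIT:P3(v=0,ok=F)] out:P2(v=0); in:-
Tick 7: [PARSE:-, VALIDATE:-, TRANSFORM:-, EMIT:P4(v=35,ok=T)] out:P3(v=0); in:-
Tick 8: [PARSE:-, VALIDATE:-, TRANSFORM:-, EMIT:-] out:P4(v=35); in:-
Emitted by tick 8: ['P1', 'P2', 'P3', 'P4']

Answer: 4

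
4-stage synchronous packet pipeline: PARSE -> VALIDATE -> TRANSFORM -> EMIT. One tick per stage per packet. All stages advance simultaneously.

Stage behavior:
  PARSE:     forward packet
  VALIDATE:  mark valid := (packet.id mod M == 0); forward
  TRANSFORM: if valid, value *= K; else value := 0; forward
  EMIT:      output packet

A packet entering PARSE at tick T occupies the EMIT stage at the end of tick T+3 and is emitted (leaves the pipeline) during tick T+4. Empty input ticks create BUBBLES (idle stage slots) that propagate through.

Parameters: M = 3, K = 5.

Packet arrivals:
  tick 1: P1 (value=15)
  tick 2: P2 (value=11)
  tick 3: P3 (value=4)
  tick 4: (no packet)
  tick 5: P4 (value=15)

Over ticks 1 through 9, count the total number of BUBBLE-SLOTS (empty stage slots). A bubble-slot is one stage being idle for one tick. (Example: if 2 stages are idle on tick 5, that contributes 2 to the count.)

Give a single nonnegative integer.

Tick 1: [PARSE:P1(v=15,ok=F), VALIDATE:-, TRANSFORM:-, EMIT:-] out:-; bubbles=3
Tick 2: [PARSE:P2(v=11,ok=F), VALIDATE:P1(v=15,ok=F), TRANSFORM:-, EMIT:-] out:-; bubbles=2
Tick 3: [PARSE:P3(v=4,ok=F), VALIDATE:P2(v=11,ok=F), TRANSFORM:P1(v=0,ok=F), EMIT:-] out:-; bubbles=1
Tick 4: [PARSE:-, VALIDATE:P3(v=4,ok=T), TRANSFORM:P2(v=0,ok=F), EMIT:P1(v=0,ok=F)] out:-; bubbles=1
Tick 5: [PARSE:P4(v=15,ok=F), VALIDATE:-, TRANSFORM:P3(v=20,ok=T), EMIT:P2(v=0,ok=F)] out:P1(v=0); bubbles=1
Tick 6: [PARSE:-, VALIDATE:P4(v=15,ok=F), TRANSFORM:-, EMIT:P3(v=20,ok=T)] out:P2(v=0); bubbles=2
Tick 7: [PARSE:-, VALIDATE:-, TRANSFORM:P4(v=0,ok=F), EMIT:-] out:P3(v=20); bubbles=3
Tick 8: [PARSE:-, VALIDATE:-, TRANSFORM:-, EMIT:P4(v=0,ok=F)] out:-; bubbles=3
Tick 9: [PARSE:-, VALIDATE:-, TRANSFORM:-, EMIT:-] out:P4(v=0); bubbles=4
Total bubble-slots: 20

Answer: 20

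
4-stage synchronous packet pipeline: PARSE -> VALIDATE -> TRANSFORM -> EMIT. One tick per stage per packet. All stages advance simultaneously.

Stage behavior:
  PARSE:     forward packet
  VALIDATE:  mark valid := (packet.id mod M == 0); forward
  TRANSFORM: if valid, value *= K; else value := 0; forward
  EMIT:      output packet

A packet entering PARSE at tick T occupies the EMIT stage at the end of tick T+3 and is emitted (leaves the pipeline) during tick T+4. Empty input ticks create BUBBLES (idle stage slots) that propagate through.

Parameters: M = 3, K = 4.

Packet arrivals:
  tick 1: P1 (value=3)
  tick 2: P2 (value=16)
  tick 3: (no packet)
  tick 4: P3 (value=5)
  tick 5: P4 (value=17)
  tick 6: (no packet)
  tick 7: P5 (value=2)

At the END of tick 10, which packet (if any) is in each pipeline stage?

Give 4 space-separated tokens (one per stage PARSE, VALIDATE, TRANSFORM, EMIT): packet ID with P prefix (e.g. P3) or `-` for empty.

Answer: - - - P5

Derivation:
Tick 1: [PARSE:P1(v=3,ok=F), VALIDATE:-, TRANSFORM:-, EMIT:-] out:-; in:P1
Tick 2: [PARSE:P2(v=16,ok=F), VALIDATE:P1(v=3,ok=F), TRANSFORM:-, EMIT:-] out:-; in:P2
Tick 3: [PARSE:-, VALIDATE:P2(v=16,ok=F), TRANSFORM:P1(v=0,ok=F), EMIT:-] out:-; in:-
Tick 4: [PARSE:P3(v=5,ok=F), VALIDATE:-, TRANSFORM:P2(v=0,ok=F), EMIT:P1(v=0,ok=F)] out:-; in:P3
Tick 5: [PARSE:P4(v=17,ok=F), VALIDATE:P3(v=5,ok=T), TRANSFORM:-, EMIT:P2(v=0,ok=F)] out:P1(v=0); in:P4
Tick 6: [PARSE:-, VALIDATE:P4(v=17,ok=F), TRANSFORM:P3(v=20,ok=T), EMIT:-] out:P2(v=0); in:-
Tick 7: [PARSE:P5(v=2,ok=F), VALIDATE:-, TRANSFORM:P4(v=0,ok=F), EMIT:P3(v=20,ok=T)] out:-; in:P5
Tick 8: [PARSE:-, VALIDATE:P5(v=2,ok=F), TRANSFORM:-, EMIT:P4(v=0,ok=F)] out:P3(v=20); in:-
Tick 9: [PARSE:-, VALIDATE:-, TRANSFORM:P5(v=0,ok=F), EMIT:-] out:P4(v=0); in:-
Tick 10: [PARSE:-, VALIDATE:-, TRANSFORM:-, EMIT:P5(v=0,ok=F)] out:-; in:-
At end of tick 10: ['-', '-', '-', 'P5']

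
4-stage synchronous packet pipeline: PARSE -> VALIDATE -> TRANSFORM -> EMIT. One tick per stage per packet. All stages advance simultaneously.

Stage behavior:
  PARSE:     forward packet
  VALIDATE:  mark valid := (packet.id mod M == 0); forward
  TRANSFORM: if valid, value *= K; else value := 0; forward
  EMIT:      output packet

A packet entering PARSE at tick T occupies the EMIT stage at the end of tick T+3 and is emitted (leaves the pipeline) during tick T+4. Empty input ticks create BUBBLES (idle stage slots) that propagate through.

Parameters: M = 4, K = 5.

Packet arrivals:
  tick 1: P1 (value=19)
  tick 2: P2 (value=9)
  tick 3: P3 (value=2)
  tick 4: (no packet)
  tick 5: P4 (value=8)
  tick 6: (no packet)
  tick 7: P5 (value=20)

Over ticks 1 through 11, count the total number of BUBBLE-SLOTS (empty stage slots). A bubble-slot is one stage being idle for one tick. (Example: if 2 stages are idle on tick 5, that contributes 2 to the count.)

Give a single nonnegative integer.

Tick 1: [PARSE:P1(v=19,ok=F), VALIDATE:-, TRANSFORM:-, EMIT:-] out:-; bubbles=3
Tick 2: [PARSE:P2(v=9,ok=F), VALIDATE:P1(v=19,ok=F), TRANSFORM:-, EMIT:-] out:-; bubbles=2
Tick 3: [PARSE:P3(v=2,ok=F), VALIDATE:P2(v=9,ok=F), TRANSFORM:P1(v=0,ok=F), EMIT:-] out:-; bubbles=1
Tick 4: [PARSE:-, VALIDATE:P3(v=2,ok=F), TRANSFORM:P2(v=0,ok=F), EMIT:P1(v=0,ok=F)] out:-; bubbles=1
Tick 5: [PARSE:P4(v=8,ok=F), VALIDATE:-, TRANSFORM:P3(v=0,ok=F), EMIT:P2(v=0,ok=F)] out:P1(v=0); bubbles=1
Tick 6: [PARSE:-, VALIDATE:P4(v=8,ok=T), TRANSFORM:-, EMIT:P3(v=0,ok=F)] out:P2(v=0); bubbles=2
Tick 7: [PARSE:P5(v=20,ok=F), VALIDATE:-, TRANSFORM:P4(v=40,ok=T), EMIT:-] out:P3(v=0); bubbles=2
Tick 8: [PARSE:-, VALIDATE:P5(v=20,ok=F), TRANSFORM:-, EMIT:P4(v=40,ok=T)] out:-; bubbles=2
Tick 9: [PARSE:-, VALIDATE:-, TRANSFORM:P5(v=0,ok=F), EMIT:-] out:P4(v=40); bubbles=3
Tick 10: [PARSE:-, VALIDATE:-, TRANSFORM:-, EMIT:P5(v=0,ok=F)] out:-; bubbles=3
Tick 11: [PARSE:-, VALIDATE:-, TRANSFORM:-, EMIT:-] out:P5(v=0); bubbles=4
Total bubble-slots: 24

Answer: 24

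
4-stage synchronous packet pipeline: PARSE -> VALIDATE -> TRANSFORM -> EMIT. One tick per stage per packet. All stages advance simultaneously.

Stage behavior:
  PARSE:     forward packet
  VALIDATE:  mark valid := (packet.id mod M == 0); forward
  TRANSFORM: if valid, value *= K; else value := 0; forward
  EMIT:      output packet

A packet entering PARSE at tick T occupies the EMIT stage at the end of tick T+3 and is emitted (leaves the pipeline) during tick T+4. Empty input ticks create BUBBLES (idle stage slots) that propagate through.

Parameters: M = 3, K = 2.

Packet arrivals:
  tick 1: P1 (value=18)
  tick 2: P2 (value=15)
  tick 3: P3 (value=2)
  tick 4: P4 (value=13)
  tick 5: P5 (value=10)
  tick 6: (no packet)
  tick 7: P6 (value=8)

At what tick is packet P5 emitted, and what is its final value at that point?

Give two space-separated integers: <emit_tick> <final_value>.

Answer: 9 0

Derivation:
Tick 1: [PARSE:P1(v=18,ok=F), VALIDATE:-, TRANSFORM:-, EMIT:-] out:-; in:P1
Tick 2: [PARSE:P2(v=15,ok=F), VALIDATE:P1(v=18,ok=F), TRANSFORM:-, EMIT:-] out:-; in:P2
Tick 3: [PARSE:P3(v=2,ok=F), VALIDATE:P2(v=15,ok=F), TRANSFORM:P1(v=0,ok=F), EMIT:-] out:-; in:P3
Tick 4: [PARSE:P4(v=13,ok=F), VALIDATE:P3(v=2,ok=T), TRANSFORM:P2(v=0,ok=F), EMIT:P1(v=0,ok=F)] out:-; in:P4
Tick 5: [PARSE:P5(v=10,ok=F), VALIDATE:P4(v=13,ok=F), TRANSFORM:P3(v=4,ok=T), EMIT:P2(v=0,ok=F)] out:P1(v=0); in:P5
Tick 6: [PARSE:-, VALIDATE:P5(v=10,ok=F), TRANSFORM:P4(v=0,ok=F), EMIT:P3(v=4,ok=T)] out:P2(v=0); in:-
Tick 7: [PARSE:P6(v=8,ok=F), VALIDATE:-, TRANSFORM:P5(v=0,ok=F), EMIT:P4(v=0,ok=F)] out:P3(v=4); in:P6
Tick 8: [PARSE:-, VALIDATE:P6(v=8,ok=T), TRANSFORM:-, EMIT:P5(v=0,ok=F)] out:P4(v=0); in:-
Tick 9: [PARSE:-, VALIDATE:-, TRANSFORM:P6(v=16,ok=T), EMIT:-] out:P5(v=0); in:-
Tick 10: [PARSE:-, VALIDATE:-, TRANSFORM:-, EMIT:P6(v=16,ok=T)] out:-; in:-
Tick 11: [PARSE:-, VALIDATE:-, TRANSFORM:-, EMIT:-] out:P6(v=16); in:-
P5: arrives tick 5, valid=False (id=5, id%3=2), emit tick 9, final value 0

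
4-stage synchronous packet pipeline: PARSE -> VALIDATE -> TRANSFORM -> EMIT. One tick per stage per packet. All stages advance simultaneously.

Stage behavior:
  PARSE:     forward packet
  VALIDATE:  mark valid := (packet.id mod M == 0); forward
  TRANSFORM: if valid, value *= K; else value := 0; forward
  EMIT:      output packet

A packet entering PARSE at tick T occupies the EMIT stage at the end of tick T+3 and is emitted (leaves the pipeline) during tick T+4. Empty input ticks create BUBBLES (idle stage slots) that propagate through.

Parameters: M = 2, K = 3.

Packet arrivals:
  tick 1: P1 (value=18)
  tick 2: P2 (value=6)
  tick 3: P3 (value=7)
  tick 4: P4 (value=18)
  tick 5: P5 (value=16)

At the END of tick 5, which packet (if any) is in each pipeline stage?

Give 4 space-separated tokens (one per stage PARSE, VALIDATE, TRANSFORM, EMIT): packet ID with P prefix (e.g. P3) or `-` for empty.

Tick 1: [PARSE:P1(v=18,ok=F), VALIDATE:-, TRANSFORM:-, EMIT:-] out:-; in:P1
Tick 2: [PARSE:P2(v=6,ok=F), VALIDATE:P1(v=18,ok=F), TRANSFORM:-, EMIT:-] out:-; in:P2
Tick 3: [PARSE:P3(v=7,ok=F), VALIDATE:P2(v=6,ok=T), TRANSFORM:P1(v=0,ok=F), EMIT:-] out:-; in:P3
Tick 4: [PARSE:P4(v=18,ok=F), VALIDATE:P3(v=7,ok=F), TRANSFORM:P2(v=18,ok=T), EMIT:P1(v=0,ok=F)] out:-; in:P4
Tick 5: [PARSE:P5(v=16,ok=F), VALIDATE:P4(v=18,ok=T), TRANSFORM:P3(v=0,ok=F), EMIT:P2(v=18,ok=T)] out:P1(v=0); in:P5
At end of tick 5: ['P5', 'P4', 'P3', 'P2']

Answer: P5 P4 P3 P2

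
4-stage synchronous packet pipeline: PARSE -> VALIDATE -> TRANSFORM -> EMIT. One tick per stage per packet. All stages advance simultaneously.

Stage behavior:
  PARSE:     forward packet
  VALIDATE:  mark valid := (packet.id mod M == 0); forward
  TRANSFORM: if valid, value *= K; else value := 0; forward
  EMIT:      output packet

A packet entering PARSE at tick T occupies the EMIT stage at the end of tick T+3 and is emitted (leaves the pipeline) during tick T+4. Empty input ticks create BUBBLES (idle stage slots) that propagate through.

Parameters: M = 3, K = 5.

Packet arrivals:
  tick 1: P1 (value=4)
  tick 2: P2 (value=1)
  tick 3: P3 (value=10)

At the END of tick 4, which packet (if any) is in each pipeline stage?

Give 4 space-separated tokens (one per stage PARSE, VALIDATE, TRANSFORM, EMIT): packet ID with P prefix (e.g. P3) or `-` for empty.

Tick 1: [PARSE:P1(v=4,ok=F), VALIDATE:-, TRANSFORM:-, EMIT:-] out:-; in:P1
Tick 2: [PARSE:P2(v=1,ok=F), VALIDATE:P1(v=4,ok=F), TRANSFORM:-, EMIT:-] out:-; in:P2
Tick 3: [PARSE:P3(v=10,ok=F), VALIDATE:P2(v=1,ok=F), TRANSFORM:P1(v=0,ok=F), EMIT:-] out:-; in:P3
Tick 4: [PARSE:-, VALIDATE:P3(v=10,ok=T), TRANSFORM:P2(v=0,ok=F), EMIT:P1(v=0,ok=F)] out:-; in:-
At end of tick 4: ['-', 'P3', 'P2', 'P1']

Answer: - P3 P2 P1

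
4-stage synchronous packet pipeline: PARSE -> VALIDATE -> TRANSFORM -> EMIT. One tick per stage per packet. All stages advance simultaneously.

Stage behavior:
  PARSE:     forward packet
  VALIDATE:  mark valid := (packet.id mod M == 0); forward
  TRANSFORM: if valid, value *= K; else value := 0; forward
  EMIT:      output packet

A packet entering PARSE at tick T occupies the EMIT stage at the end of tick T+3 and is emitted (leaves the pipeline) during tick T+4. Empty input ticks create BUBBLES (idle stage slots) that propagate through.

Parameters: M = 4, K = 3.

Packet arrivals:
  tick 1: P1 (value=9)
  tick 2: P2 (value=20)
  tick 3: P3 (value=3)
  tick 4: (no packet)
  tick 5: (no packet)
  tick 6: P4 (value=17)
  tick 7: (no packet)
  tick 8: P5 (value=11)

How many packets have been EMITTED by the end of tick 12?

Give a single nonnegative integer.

Answer: 5

Derivation:
Tick 1: [PARSE:P1(v=9,ok=F), VALIDATE:-, TRANSFORM:-, EMIT:-] out:-; in:P1
Tick 2: [PARSE:P2(v=20,ok=F), VALIDATE:P1(v=9,ok=F), TRANSFORM:-, EMIT:-] out:-; in:P2
Tick 3: [PARSE:P3(v=3,ok=F), VALIDATE:P2(v=20,ok=F), TRANSFORM:P1(v=0,ok=F), EMIT:-] out:-; in:P3
Tick 4: [PARSE:-, VALIDATE:P3(v=3,ok=F), TRANSFORM:P2(v=0,ok=F), EMIT:P1(v=0,ok=F)] out:-; in:-
Tick 5: [PARSE:-, VALIDATE:-, TRANSFORM:P3(v=0,ok=F), EMIT:P2(v=0,ok=F)] out:P1(v=0); in:-
Tick 6: [PARSE:P4(v=17,ok=F), VALIDATE:-, TRANSFORM:-, EMIT:P3(v=0,ok=F)] out:P2(v=0); in:P4
Tick 7: [PARSE:-, VALIDATE:P4(v=17,ok=T), TRANSFORM:-, EMIT:-] out:P3(v=0); in:-
Tick 8: [PARSE:P5(v=11,ok=F), VALIDATE:-, TRANSFORM:P4(v=51,ok=T), EMIT:-] out:-; in:P5
Tick 9: [PARSE:-, VALIDATE:P5(v=11,ok=F), TRANSFORM:-, EMIT:P4(v=51,ok=T)] out:-; in:-
Tick 10: [PARSE:-, VALIDATE:-, TRANSFORM:P5(v=0,ok=F), EMIT:-] out:P4(v=51); in:-
Tick 11: [PARSE:-, VALIDATE:-, TRANSFORM:-, EMIT:P5(v=0,ok=F)] out:-; in:-
Tick 12: [PARSE:-, VALIDATE:-, TRANSFORM:-, EMIT:-] out:P5(v=0); in:-
Emitted by tick 12: ['P1', 'P2', 'P3', 'P4', 'P5']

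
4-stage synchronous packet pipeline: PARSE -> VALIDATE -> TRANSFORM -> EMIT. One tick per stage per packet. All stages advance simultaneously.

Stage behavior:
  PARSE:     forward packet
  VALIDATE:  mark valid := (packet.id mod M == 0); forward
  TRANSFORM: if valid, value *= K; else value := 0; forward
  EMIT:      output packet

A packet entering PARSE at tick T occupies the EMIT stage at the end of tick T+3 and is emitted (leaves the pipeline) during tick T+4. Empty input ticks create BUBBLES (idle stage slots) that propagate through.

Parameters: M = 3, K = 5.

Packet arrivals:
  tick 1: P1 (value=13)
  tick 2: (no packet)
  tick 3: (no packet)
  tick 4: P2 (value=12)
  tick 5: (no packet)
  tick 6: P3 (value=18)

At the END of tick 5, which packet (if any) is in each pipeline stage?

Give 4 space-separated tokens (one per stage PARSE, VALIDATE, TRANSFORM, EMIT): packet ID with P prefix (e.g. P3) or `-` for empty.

Answer: - P2 - -

Derivation:
Tick 1: [PARSE:P1(v=13,ok=F), VALIDATE:-, TRANSFORM:-, EMIT:-] out:-; in:P1
Tick 2: [PARSE:-, VALIDATE:P1(v=13,ok=F), TRANSFORM:-, EMIT:-] out:-; in:-
Tick 3: [PARSE:-, VALIDATE:-, TRANSFORM:P1(v=0,ok=F), EMIT:-] out:-; in:-
Tick 4: [PARSE:P2(v=12,ok=F), VALIDATE:-, TRANSFORM:-, EMIT:P1(v=0,ok=F)] out:-; in:P2
Tick 5: [PARSE:-, VALIDATE:P2(v=12,ok=F), TRANSFORM:-, EMIT:-] out:P1(v=0); in:-
At end of tick 5: ['-', 'P2', '-', '-']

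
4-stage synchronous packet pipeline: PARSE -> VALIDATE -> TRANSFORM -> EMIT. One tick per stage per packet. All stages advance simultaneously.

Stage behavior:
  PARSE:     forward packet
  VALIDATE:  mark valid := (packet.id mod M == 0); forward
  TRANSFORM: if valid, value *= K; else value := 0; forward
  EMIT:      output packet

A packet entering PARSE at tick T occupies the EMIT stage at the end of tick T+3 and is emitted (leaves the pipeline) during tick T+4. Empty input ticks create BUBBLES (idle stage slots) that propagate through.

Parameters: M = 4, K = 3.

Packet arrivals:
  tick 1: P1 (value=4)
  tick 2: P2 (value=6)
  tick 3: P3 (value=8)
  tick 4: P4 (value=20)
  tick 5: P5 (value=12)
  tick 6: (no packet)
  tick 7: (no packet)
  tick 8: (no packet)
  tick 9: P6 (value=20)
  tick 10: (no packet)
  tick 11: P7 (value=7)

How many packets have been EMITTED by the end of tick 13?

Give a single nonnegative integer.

Answer: 6

Derivation:
Tick 1: [PARSE:P1(v=4,ok=F), VALIDATE:-, TRANSFORM:-, EMIT:-] out:-; in:P1
Tick 2: [PARSE:P2(v=6,ok=F), VALIDATE:P1(v=4,ok=F), TRANSFORM:-, EMIT:-] out:-; in:P2
Tick 3: [PARSE:P3(v=8,ok=F), VALIDATE:P2(v=6,ok=F), TRANSFORM:P1(v=0,ok=F), EMIT:-] out:-; in:P3
Tick 4: [PARSE:P4(v=20,ok=F), VALIDATE:P3(v=8,ok=F), TRANSFORM:P2(v=0,ok=F), EMIT:P1(v=0,ok=F)] out:-; in:P4
Tick 5: [PARSE:P5(v=12,ok=F), VALIDATE:P4(v=20,ok=T), TRANSFORM:P3(v=0,ok=F), EMIT:P2(v=0,ok=F)] out:P1(v=0); in:P5
Tick 6: [PARSE:-, VALIDATE:P5(v=12,ok=F), TRANSFORM:P4(v=60,ok=T), EMIT:P3(v=0,ok=F)] out:P2(v=0); in:-
Tick 7: [PARSE:-, VALIDATE:-, TRANSFORM:P5(v=0,ok=F), EMIT:P4(v=60,ok=T)] out:P3(v=0); in:-
Tick 8: [PARSE:-, VALIDATE:-, TRANSFORM:-, EMIT:P5(v=0,ok=F)] out:P4(v=60); in:-
Tick 9: [PARSE:P6(v=20,ok=F), VALIDATE:-, TRANSFORM:-, EMIT:-] out:P5(v=0); in:P6
Tick 10: [PARSE:-, VALIDATE:P6(v=20,ok=F), TRANSFORM:-, EMIT:-] out:-; in:-
Tick 11: [PARSE:P7(v=7,ok=F), VALIDATE:-, TRANSFORM:P6(v=0,ok=F), EMIT:-] out:-; in:P7
Tick 12: [PARSE:-, VALIDATE:P7(v=7,ok=F), TRANSFORM:-, EMIT:P6(v=0,ok=F)] out:-; in:-
Tick 13: [PARSE:-, VALIDATE:-, TRANSFORM:P7(v=0,ok=F), EMIT:-] out:P6(v=0); in:-
Emitted by tick 13: ['P1', 'P2', 'P3', 'P4', 'P5', 'P6']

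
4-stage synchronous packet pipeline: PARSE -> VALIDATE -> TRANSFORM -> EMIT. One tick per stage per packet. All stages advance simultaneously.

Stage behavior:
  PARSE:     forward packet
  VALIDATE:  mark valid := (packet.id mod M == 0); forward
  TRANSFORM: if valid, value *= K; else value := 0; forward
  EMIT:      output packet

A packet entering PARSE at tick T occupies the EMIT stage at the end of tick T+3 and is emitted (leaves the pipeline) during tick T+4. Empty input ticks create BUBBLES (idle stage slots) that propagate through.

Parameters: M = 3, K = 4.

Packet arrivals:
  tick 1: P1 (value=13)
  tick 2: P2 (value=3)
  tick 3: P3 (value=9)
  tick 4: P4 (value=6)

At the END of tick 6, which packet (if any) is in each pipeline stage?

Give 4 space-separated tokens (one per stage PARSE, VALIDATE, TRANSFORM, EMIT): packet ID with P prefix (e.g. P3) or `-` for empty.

Tick 1: [PARSE:P1(v=13,ok=F), VALIDATE:-, TRANSFORM:-, EMIT:-] out:-; in:P1
Tick 2: [PARSE:P2(v=3,ok=F), VALIDATE:P1(v=13,ok=F), TRANSFORM:-, EMIT:-] out:-; in:P2
Tick 3: [PARSE:P3(v=9,ok=F), VALIDATE:P2(v=3,ok=F), TRANSFORM:P1(v=0,ok=F), EMIT:-] out:-; in:P3
Tick 4: [PARSE:P4(v=6,ok=F), VALIDATE:P3(v=9,ok=T), TRANSFORM:P2(v=0,ok=F), EMIT:P1(v=0,ok=F)] out:-; in:P4
Tick 5: [PARSE:-, VALIDATE:P4(v=6,ok=F), TRANSFORM:P3(v=36,ok=T), EMIT:P2(v=0,ok=F)] out:P1(v=0); in:-
Tick 6: [PARSE:-, VALIDATE:-, TRANSFORM:P4(v=0,ok=F), EMIT:P3(v=36,ok=T)] out:P2(v=0); in:-
At end of tick 6: ['-', '-', 'P4', 'P3']

Answer: - - P4 P3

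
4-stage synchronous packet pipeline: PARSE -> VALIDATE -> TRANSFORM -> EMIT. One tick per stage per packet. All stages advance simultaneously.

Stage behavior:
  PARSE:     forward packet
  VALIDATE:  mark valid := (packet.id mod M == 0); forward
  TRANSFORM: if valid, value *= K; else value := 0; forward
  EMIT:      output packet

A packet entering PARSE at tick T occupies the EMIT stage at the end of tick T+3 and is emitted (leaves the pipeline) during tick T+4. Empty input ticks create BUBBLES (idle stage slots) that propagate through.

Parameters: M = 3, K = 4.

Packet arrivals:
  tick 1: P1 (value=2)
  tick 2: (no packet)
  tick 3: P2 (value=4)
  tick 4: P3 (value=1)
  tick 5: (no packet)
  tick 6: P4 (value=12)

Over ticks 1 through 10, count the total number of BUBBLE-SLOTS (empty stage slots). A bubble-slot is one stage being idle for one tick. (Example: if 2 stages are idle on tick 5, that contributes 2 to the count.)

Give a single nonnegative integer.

Tick 1: [PARSE:P1(v=2,ok=F), VALIDATE:-, TRANSFORM:-, EMIT:-] out:-; bubbles=3
Tick 2: [PARSE:-, VALIDATE:P1(v=2,ok=F), TRANSFORM:-, EMIT:-] out:-; bubbles=3
Tick 3: [PARSE:P2(v=4,ok=F), VALIDATE:-, TRANSFORM:P1(v=0,ok=F), EMIT:-] out:-; bubbles=2
Tick 4: [PARSE:P3(v=1,ok=F), VALIDATE:P2(v=4,ok=F), TRANSFORM:-, EMIT:P1(v=0,ok=F)] out:-; bubbles=1
Tick 5: [PARSE:-, VALIDATE:P3(v=1,ok=T), TRANSFORM:P2(v=0,ok=F), EMIT:-] out:P1(v=0); bubbles=2
Tick 6: [PARSE:P4(v=12,ok=F), VALIDATE:-, TRANSFORM:P3(v=4,ok=T), EMIT:P2(v=0,ok=F)] out:-; bubbles=1
Tick 7: [PARSE:-, VALIDATE:P4(v=12,ok=F), TRANSFORM:-, EMIT:P3(v=4,ok=T)] out:P2(v=0); bubbles=2
Tick 8: [PARSE:-, VALIDATE:-, TRANSFORM:P4(v=0,ok=F), EMIT:-] out:P3(v=4); bubbles=3
Tick 9: [PARSE:-, VALIDATE:-, TRANSFORM:-, EMIT:P4(v=0,ok=F)] out:-; bubbles=3
Tick 10: [PARSE:-, VALIDATE:-, TRANSFORM:-, EMIT:-] out:P4(v=0); bubbles=4
Total bubble-slots: 24

Answer: 24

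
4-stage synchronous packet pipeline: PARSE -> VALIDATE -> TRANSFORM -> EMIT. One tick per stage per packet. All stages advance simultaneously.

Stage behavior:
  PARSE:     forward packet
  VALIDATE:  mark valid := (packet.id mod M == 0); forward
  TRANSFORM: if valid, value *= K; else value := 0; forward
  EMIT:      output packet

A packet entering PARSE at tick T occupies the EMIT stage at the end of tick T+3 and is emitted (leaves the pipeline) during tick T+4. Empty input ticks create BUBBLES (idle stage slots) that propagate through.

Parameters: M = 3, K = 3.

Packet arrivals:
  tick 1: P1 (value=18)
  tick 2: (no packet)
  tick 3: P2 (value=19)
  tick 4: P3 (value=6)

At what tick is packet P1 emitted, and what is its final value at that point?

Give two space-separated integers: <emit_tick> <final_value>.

Tick 1: [PARSE:P1(v=18,ok=F), VALIDATE:-, TRANSFORM:-, EMIT:-] out:-; in:P1
Tick 2: [PARSE:-, VALIDATE:P1(v=18,ok=F), TRANSFORM:-, EMIT:-] out:-; in:-
Tick 3: [PARSE:P2(v=19,ok=F), VALIDATE:-, TRANSFORM:P1(v=0,ok=F), EMIT:-] out:-; in:P2
Tick 4: [PARSE:P3(v=6,ok=F), VALIDATE:P2(v=19,ok=F), TRANSFORM:-, EMIT:P1(v=0,ok=F)] out:-; in:P3
Tick 5: [PARSE:-, VALIDATE:P3(v=6,ok=T), TRANSFORM:P2(v=0,ok=F), EMIT:-] out:P1(v=0); in:-
Tick 6: [PARSE:-, VALIDATE:-, TRANSFORM:P3(v=18,ok=T), EMIT:P2(v=0,ok=F)] out:-; in:-
Tick 7: [PARSE:-, VALIDATE:-, TRANSFORM:-, EMIT:P3(v=18,ok=T)] out:P2(v=0); in:-
Tick 8: [PARSE:-, VALIDATE:-, TRANSFORM:-, EMIT:-] out:P3(v=18); in:-
P1: arrives tick 1, valid=False (id=1, id%3=1), emit tick 5, final value 0

Answer: 5 0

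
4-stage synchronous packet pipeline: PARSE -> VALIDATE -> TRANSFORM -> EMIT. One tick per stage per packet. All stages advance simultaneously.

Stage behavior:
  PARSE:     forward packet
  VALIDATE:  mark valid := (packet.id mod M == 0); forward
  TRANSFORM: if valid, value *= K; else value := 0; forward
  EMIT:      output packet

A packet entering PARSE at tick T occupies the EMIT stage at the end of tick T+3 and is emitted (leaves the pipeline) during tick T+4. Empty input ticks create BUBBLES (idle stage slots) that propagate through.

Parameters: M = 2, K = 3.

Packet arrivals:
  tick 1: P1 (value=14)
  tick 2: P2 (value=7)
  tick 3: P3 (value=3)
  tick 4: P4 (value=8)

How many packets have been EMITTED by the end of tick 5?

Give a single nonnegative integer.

Tick 1: [PARSE:P1(v=14,ok=F), VALIDATE:-, TRANSFORM:-, EMIT:-] out:-; in:P1
Tick 2: [PARSE:P2(v=7,ok=F), VALIDATE:P1(v=14,ok=F), TRANSFORM:-, EMIT:-] out:-; in:P2
Tick 3: [PARSE:P3(v=3,ok=F), VALIDATE:P2(v=7,ok=T), TRANSFORM:P1(v=0,ok=F), EMIT:-] out:-; in:P3
Tick 4: [PARSE:P4(v=8,ok=F), VALIDATE:P3(v=3,ok=F), TRANSFORM:P2(v=21,ok=T), EMIT:P1(v=0,ok=F)] out:-; in:P4
Tick 5: [PARSE:-, VALIDATE:P4(v=8,ok=T), TRANSFORM:P3(v=0,ok=F), EMIT:P2(v=21,ok=T)] out:P1(v=0); in:-
Emitted by tick 5: ['P1']

Answer: 1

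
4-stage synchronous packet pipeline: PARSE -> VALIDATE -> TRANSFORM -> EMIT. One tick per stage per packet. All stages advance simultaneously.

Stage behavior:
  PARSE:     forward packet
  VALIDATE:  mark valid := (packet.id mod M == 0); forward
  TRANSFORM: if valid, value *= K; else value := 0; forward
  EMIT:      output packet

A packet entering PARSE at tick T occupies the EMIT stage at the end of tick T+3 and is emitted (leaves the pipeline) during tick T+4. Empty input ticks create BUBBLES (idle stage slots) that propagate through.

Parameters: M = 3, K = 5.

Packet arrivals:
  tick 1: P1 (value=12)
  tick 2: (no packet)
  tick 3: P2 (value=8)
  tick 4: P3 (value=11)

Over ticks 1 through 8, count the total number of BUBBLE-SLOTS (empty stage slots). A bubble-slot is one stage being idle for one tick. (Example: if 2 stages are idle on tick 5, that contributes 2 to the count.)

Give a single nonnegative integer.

Tick 1: [PARSE:P1(v=12,ok=F), VALIDATE:-, TRANSFORM:-, EMIT:-] out:-; bubbles=3
Tick 2: [PARSE:-, VALIDATE:P1(v=12,ok=F), TRANSFORM:-, EMIT:-] out:-; bubbles=3
Tick 3: [PARSE:P2(v=8,ok=F), VALIDATE:-, TRANSFORM:P1(v=0,ok=F), EMIT:-] out:-; bubbles=2
Tick 4: [PARSE:P3(v=11,ok=F), VALIDATE:P2(v=8,ok=F), TRANSFORM:-, EMIT:P1(v=0,ok=F)] out:-; bubbles=1
Tick 5: [PARSE:-, VALIDATE:P3(v=11,ok=T), TRANSFORM:P2(v=0,ok=F), EMIT:-] out:P1(v=0); bubbles=2
Tick 6: [PARSE:-, VALIDATE:-, TRANSFORM:P3(v=55,ok=T), EMIT:P2(v=0,ok=F)] out:-; bubbles=2
Tick 7: [PARSE:-, VALIDATE:-, TRANSFORM:-, EMIT:P3(v=55,ok=T)] out:P2(v=0); bubbles=3
Tick 8: [PARSE:-, VALIDATE:-, TRANSFORM:-, EMIT:-] out:P3(v=55); bubbles=4
Total bubble-slots: 20

Answer: 20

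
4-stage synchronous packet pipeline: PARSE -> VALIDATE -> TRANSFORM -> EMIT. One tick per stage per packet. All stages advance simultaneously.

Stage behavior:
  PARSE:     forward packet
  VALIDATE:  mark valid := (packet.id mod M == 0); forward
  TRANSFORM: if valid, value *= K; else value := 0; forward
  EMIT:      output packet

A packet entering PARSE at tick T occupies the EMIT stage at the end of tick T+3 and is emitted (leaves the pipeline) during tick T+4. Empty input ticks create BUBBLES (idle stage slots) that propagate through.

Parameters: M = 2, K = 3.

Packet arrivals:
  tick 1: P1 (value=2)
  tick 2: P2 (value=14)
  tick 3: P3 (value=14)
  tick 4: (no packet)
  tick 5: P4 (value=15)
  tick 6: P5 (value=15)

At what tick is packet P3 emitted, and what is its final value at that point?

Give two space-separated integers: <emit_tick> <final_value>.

Tick 1: [PARSE:P1(v=2,ok=F), VALIDATE:-, TRANSFORM:-, EMIT:-] out:-; in:P1
Tick 2: [PARSE:P2(v=14,ok=F), VALIDATE:P1(v=2,ok=F), TRANSFORM:-, EMIT:-] out:-; in:P2
Tick 3: [PARSE:P3(v=14,ok=F), VALIDATE:P2(v=14,ok=T), TRANSFORM:P1(v=0,ok=F), EMIT:-] out:-; in:P3
Tick 4: [PARSE:-, VALIDATE:P3(v=14,ok=F), TRANSFORM:P2(v=42,ok=T), EMIT:P1(v=0,ok=F)] out:-; in:-
Tick 5: [PARSE:P4(v=15,ok=F), VALIDATE:-, TRANSFORM:P3(v=0,ok=F), EMIT:P2(v=42,ok=T)] out:P1(v=0); in:P4
Tick 6: [PARSE:P5(v=15,ok=F), VALIDATE:P4(v=15,ok=T), TRANSFORM:-, EMIT:P3(v=0,ok=F)] out:P2(v=42); in:P5
Tick 7: [PARSE:-, VALIDATE:P5(v=15,ok=F), TRANSFORM:P4(v=45,ok=T), EMIT:-] out:P3(v=0); in:-
Tick 8: [PARSE:-, VALIDATE:-, TRANSFORM:P5(v=0,ok=F), EMIT:P4(v=45,ok=T)] out:-; in:-
Tick 9: [PARSE:-, VALIDATE:-, TRANSFORM:-, EMIT:P5(v=0,ok=F)] out:P4(v=45); in:-
Tick 10: [PARSE:-, VALIDATE:-, TRANSFORM:-, EMIT:-] out:P5(v=0); in:-
P3: arrives tick 3, valid=False (id=3, id%2=1), emit tick 7, final value 0

Answer: 7 0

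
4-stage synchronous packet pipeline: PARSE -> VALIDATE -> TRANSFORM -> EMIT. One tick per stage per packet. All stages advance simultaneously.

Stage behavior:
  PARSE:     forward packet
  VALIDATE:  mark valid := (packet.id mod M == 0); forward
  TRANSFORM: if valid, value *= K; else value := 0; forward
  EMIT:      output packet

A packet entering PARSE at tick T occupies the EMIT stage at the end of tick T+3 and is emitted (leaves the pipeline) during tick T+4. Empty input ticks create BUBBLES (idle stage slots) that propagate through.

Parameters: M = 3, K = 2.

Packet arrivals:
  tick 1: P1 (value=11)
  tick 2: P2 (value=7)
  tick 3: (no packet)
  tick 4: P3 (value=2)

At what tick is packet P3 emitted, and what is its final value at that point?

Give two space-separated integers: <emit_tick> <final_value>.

Tick 1: [PARSE:P1(v=11,ok=F), VALIDATE:-, TRANSFORM:-, EMIT:-] out:-; in:P1
Tick 2: [PARSE:P2(v=7,ok=F), VALIDATE:P1(v=11,ok=F), TRANSFORM:-, EMIT:-] out:-; in:P2
Tick 3: [PARSE:-, VALIDATE:P2(v=7,ok=F), TRANSFORM:P1(v=0,ok=F), EMIT:-] out:-; in:-
Tick 4: [PARSE:P3(v=2,ok=F), VALIDATE:-, TRANSFORM:P2(v=0,ok=F), EMIT:P1(v=0,ok=F)] out:-; in:P3
Tick 5: [PARSE:-, VALIDATE:P3(v=2,ok=T), TRANSFORM:-, EMIT:P2(v=0,ok=F)] out:P1(v=0); in:-
Tick 6: [PARSE:-, VALIDATE:-, TRANSFORM:P3(v=4,ok=T), EMIT:-] out:P2(v=0); in:-
Tick 7: [PARSE:-, VALIDATE:-, TRANSFORM:-, EMIT:P3(v=4,ok=T)] out:-; in:-
Tick 8: [PARSE:-, VALIDATE:-, TRANSFORM:-, EMIT:-] out:P3(v=4); in:-
P3: arrives tick 4, valid=True (id=3, id%3=0), emit tick 8, final value 4

Answer: 8 4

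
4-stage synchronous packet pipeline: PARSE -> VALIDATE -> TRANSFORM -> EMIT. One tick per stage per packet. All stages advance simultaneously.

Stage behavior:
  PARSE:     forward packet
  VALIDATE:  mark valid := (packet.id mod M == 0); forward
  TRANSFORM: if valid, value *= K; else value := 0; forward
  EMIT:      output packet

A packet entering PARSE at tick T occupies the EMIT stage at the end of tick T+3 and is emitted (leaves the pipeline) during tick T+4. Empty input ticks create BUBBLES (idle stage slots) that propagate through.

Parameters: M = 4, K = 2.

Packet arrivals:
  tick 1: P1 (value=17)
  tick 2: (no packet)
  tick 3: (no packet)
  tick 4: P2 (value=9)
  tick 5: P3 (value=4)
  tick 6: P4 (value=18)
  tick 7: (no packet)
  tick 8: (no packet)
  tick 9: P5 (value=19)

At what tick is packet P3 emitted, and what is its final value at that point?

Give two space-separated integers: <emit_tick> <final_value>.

Answer: 9 0

Derivation:
Tick 1: [PARSE:P1(v=17,ok=F), VALIDATE:-, TRANSFORM:-, EMIT:-] out:-; in:P1
Tick 2: [PARSE:-, VALIDATE:P1(v=17,ok=F), TRANSFORM:-, EMIT:-] out:-; in:-
Tick 3: [PARSE:-, VALIDATE:-, TRANSFORM:P1(v=0,ok=F), EMIT:-] out:-; in:-
Tick 4: [PARSE:P2(v=9,ok=F), VALIDATE:-, TRANSFORM:-, EMIT:P1(v=0,ok=F)] out:-; in:P2
Tick 5: [PARSE:P3(v=4,ok=F), VALIDATE:P2(v=9,ok=F), TRANSFORM:-, EMIT:-] out:P1(v=0); in:P3
Tick 6: [PARSE:P4(v=18,ok=F), VALIDATE:P3(v=4,ok=F), TRANSFORM:P2(v=0,ok=F), EMIT:-] out:-; in:P4
Tick 7: [PARSE:-, VALIDATE:P4(v=18,ok=T), TRANSFORM:P3(v=0,ok=F), EMIT:P2(v=0,ok=F)] out:-; in:-
Tick 8: [PARSE:-, VALIDATE:-, TRANSFORM:P4(v=36,ok=T), EMIT:P3(v=0,ok=F)] out:P2(v=0); in:-
Tick 9: [PARSE:P5(v=19,ok=F), VALIDATE:-, TRANSFORM:-, EMIT:P4(v=36,ok=T)] out:P3(v=0); in:P5
Tick 10: [PARSE:-, VALIDATE:P5(v=19,ok=F), TRANSFORM:-, EMIT:-] out:P4(v=36); in:-
Tick 11: [PARSE:-, VALIDATE:-, TRANSFORM:P5(v=0,ok=F), EMIT:-] out:-; in:-
Tick 12: [PARSE:-, VALIDATE:-, TRANSFORM:-, EMIT:P5(v=0,ok=F)] out:-; in:-
Tick 13: [PARSE:-, VALIDATE:-, TRANSFORM:-, EMIT:-] out:P5(v=0); in:-
P3: arrives tick 5, valid=False (id=3, id%4=3), emit tick 9, final value 0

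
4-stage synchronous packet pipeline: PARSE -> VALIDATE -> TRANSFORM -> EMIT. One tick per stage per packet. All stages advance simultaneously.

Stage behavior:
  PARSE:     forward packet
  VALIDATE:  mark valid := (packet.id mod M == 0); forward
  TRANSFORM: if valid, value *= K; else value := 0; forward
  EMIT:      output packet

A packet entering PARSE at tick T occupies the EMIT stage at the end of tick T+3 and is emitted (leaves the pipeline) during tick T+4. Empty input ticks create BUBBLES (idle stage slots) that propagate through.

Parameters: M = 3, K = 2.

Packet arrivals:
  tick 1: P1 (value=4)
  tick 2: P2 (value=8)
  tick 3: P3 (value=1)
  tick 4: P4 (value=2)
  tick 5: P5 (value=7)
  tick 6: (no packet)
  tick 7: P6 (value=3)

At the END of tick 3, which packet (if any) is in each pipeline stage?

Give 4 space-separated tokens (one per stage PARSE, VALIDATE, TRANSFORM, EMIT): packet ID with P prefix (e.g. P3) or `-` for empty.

Answer: P3 P2 P1 -

Derivation:
Tick 1: [PARSE:P1(v=4,ok=F), VALIDATE:-, TRANSFORM:-, EMIT:-] out:-; in:P1
Tick 2: [PARSE:P2(v=8,ok=F), VALIDATE:P1(v=4,ok=F), TRANSFORM:-, EMIT:-] out:-; in:P2
Tick 3: [PARSE:P3(v=1,ok=F), VALIDATE:P2(v=8,ok=F), TRANSFORM:P1(v=0,ok=F), EMIT:-] out:-; in:P3
At end of tick 3: ['P3', 'P2', 'P1', '-']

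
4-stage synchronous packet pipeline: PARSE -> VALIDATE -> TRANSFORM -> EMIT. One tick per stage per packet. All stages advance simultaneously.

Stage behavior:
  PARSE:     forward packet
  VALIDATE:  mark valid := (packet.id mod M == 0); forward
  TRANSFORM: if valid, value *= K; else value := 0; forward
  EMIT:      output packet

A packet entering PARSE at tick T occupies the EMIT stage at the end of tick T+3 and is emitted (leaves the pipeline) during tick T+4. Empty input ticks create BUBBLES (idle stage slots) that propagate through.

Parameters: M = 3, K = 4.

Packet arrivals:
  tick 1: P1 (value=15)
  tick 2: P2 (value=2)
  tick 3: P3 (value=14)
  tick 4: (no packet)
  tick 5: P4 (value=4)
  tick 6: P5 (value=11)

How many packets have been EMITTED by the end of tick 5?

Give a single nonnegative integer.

Tick 1: [PARSE:P1(v=15,ok=F), VALIDATE:-, TRANSFORM:-, EMIT:-] out:-; in:P1
Tick 2: [PARSE:P2(v=2,ok=F), VALIDATE:P1(v=15,ok=F), TRANSFORM:-, EMIT:-] out:-; in:P2
Tick 3: [PARSE:P3(v=14,ok=F), VALIDATE:P2(v=2,ok=F), TRANSFORM:P1(v=0,ok=F), EMIT:-] out:-; in:P3
Tick 4: [PARSE:-, VALIDATE:P3(v=14,ok=T), TRANSFORM:P2(v=0,ok=F), EMIT:P1(v=0,ok=F)] out:-; in:-
Tick 5: [PARSE:P4(v=4,ok=F), VALIDATE:-, TRANSFORM:P3(v=56,ok=T), EMIT:P2(v=0,ok=F)] out:P1(v=0); in:P4
Emitted by tick 5: ['P1']

Answer: 1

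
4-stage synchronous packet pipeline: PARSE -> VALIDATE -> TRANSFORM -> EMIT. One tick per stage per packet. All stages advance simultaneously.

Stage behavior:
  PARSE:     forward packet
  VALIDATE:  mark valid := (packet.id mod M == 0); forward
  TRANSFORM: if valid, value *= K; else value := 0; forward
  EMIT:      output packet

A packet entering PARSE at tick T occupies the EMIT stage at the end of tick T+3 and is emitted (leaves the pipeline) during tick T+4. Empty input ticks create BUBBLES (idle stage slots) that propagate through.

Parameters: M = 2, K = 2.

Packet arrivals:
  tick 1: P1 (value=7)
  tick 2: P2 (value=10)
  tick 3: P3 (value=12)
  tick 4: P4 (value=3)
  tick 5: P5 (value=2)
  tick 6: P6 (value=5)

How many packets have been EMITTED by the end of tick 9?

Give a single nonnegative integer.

Tick 1: [PARSE:P1(v=7,ok=F), VALIDATE:-, TRANSFORM:-, EMIT:-] out:-; in:P1
Tick 2: [PARSE:P2(v=10,ok=F), VALIDATE:P1(v=7,ok=F), TRANSFORM:-, EMIT:-] out:-; in:P2
Tick 3: [PARSE:P3(v=12,ok=F), VALIDATE:P2(v=10,ok=T), TRANSFORM:P1(v=0,ok=F), EMIT:-] out:-; in:P3
Tick 4: [PARSE:P4(v=3,ok=F), VALIDATE:P3(v=12,ok=F), TRANSFORM:P2(v=20,ok=T), EMIT:P1(v=0,ok=F)] out:-; in:P4
Tick 5: [PARSE:P5(v=2,ok=F), VALIDATE:P4(v=3,ok=T), TRANSFORM:P3(v=0,ok=F), EMIT:P2(v=20,ok=T)] out:P1(v=0); in:P5
Tick 6: [PARSE:P6(v=5,ok=F), VALIDATE:P5(v=2,ok=F), TRANSFORM:P4(v=6,ok=T), EMIT:P3(v=0,ok=F)] out:P2(v=20); in:P6
Tick 7: [PARSE:-, VALIDATE:P6(v=5,ok=T), TRANSFORM:P5(v=0,ok=F), EMIT:P4(v=6,ok=T)] out:P3(v=0); in:-
Tick 8: [PARSE:-, VALIDATE:-, TRANSFORM:P6(v=10,ok=T), EMIT:P5(v=0,ok=F)] out:P4(v=6); in:-
Tick 9: [PARSE:-, VALIDATE:-, TRANSFORM:-, EMIT:P6(v=10,ok=T)] out:P5(v=0); in:-
Emitted by tick 9: ['P1', 'P2', 'P3', 'P4', 'P5']

Answer: 5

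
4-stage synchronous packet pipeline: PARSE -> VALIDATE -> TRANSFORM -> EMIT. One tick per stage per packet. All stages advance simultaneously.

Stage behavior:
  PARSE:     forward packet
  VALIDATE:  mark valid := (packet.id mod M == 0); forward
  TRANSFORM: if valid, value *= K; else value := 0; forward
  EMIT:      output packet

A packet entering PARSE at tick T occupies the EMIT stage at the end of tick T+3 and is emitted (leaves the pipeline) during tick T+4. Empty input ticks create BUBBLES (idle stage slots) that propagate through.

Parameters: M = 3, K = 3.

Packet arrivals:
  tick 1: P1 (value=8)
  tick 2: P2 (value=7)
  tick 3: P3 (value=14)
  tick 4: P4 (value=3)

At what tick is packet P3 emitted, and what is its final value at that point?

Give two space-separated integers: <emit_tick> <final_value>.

Tick 1: [PARSE:P1(v=8,ok=F), VALIDATE:-, TRANSFORM:-, EMIT:-] out:-; in:P1
Tick 2: [PARSE:P2(v=7,ok=F), VALIDATE:P1(v=8,ok=F), TRANSFORM:-, EMIT:-] out:-; in:P2
Tick 3: [PARSE:P3(v=14,ok=F), VALIDATE:P2(v=7,ok=F), TRANSFORM:P1(v=0,ok=F), EMIT:-] out:-; in:P3
Tick 4: [PARSE:P4(v=3,ok=F), VALIDATE:P3(v=14,ok=T), TRANSFORM:P2(v=0,ok=F), EMIT:P1(v=0,ok=F)] out:-; in:P4
Tick 5: [PARSE:-, VALIDATE:P4(v=3,ok=F), TRANSFORM:P3(v=42,ok=T), EMIT:P2(v=0,ok=F)] out:P1(v=0); in:-
Tick 6: [PARSE:-, VALIDATE:-, TRANSFORM:P4(v=0,ok=F), EMIT:P3(v=42,ok=T)] out:P2(v=0); in:-
Tick 7: [PARSE:-, VALIDATE:-, TRANSFORM:-, EMIT:P4(v=0,ok=F)] out:P3(v=42); in:-
Tick 8: [PARSE:-, VALIDATE:-, TRANSFORM:-, EMIT:-] out:P4(v=0); in:-
P3: arrives tick 3, valid=True (id=3, id%3=0), emit tick 7, final value 42

Answer: 7 42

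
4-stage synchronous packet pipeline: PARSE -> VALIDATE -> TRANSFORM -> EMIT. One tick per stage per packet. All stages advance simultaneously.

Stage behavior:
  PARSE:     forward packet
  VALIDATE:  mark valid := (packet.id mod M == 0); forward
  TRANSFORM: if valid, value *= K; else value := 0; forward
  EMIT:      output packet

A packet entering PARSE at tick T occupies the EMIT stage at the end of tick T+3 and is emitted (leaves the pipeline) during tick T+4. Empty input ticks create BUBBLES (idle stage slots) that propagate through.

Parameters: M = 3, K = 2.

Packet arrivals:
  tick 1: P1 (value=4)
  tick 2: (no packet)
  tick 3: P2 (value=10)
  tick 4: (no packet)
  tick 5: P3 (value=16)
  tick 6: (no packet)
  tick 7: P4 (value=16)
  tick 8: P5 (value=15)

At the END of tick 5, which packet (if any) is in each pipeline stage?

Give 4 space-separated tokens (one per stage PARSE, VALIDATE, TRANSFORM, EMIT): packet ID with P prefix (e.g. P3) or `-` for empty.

Answer: P3 - P2 -

Derivation:
Tick 1: [PARSE:P1(v=4,ok=F), VALIDATE:-, TRANSFORM:-, EMIT:-] out:-; in:P1
Tick 2: [PARSE:-, VALIDATE:P1(v=4,ok=F), TRANSFORM:-, EMIT:-] out:-; in:-
Tick 3: [PARSE:P2(v=10,ok=F), VALIDATE:-, TRANSFORM:P1(v=0,ok=F), EMIT:-] out:-; in:P2
Tick 4: [PARSE:-, VALIDATE:P2(v=10,ok=F), TRANSFORM:-, EMIT:P1(v=0,ok=F)] out:-; in:-
Tick 5: [PARSE:P3(v=16,ok=F), VALIDATE:-, TRANSFORM:P2(v=0,ok=F), EMIT:-] out:P1(v=0); in:P3
At end of tick 5: ['P3', '-', 'P2', '-']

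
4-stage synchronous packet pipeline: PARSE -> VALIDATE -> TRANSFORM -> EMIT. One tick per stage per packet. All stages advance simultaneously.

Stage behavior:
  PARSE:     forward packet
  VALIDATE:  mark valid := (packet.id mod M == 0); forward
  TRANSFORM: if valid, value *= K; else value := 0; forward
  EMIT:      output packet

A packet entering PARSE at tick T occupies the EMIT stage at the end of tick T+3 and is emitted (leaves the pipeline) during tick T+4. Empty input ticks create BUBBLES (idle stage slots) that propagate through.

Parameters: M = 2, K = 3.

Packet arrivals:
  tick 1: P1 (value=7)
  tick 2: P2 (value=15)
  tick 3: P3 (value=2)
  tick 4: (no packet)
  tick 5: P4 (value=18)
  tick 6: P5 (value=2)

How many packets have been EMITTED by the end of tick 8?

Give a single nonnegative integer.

Tick 1: [PARSE:P1(v=7,ok=F), VALIDATE:-, TRANSFORM:-, EMIT:-] out:-; in:P1
Tick 2: [PARSE:P2(v=15,ok=F), VALIDATE:P1(v=7,ok=F), TRANSFORM:-, EMIT:-] out:-; in:P2
Tick 3: [PARSE:P3(v=2,ok=F), VALIDATE:P2(v=15,ok=T), TRANSFORM:P1(v=0,ok=F), EMIT:-] out:-; in:P3
Tick 4: [PARSE:-, VALIDATE:P3(v=2,ok=F), TRANSFORM:P2(v=45,ok=T), EMIT:P1(v=0,ok=F)] out:-; in:-
Tick 5: [PARSE:P4(v=18,ok=F), VALIDATE:-, TRANSFORM:P3(v=0,ok=F), EMIT:P2(v=45,ok=T)] out:P1(v=0); in:P4
Tick 6: [PARSE:P5(v=2,ok=F), VALIDATE:P4(v=18,ok=T), TRANSFORM:-, EMIT:P3(v=0,ok=F)] out:P2(v=45); in:P5
Tick 7: [PARSE:-, VALIDATE:P5(v=2,ok=F), TRANSFORM:P4(v=54,ok=T), EMIT:-] out:P3(v=0); in:-
Tick 8: [PARSE:-, VALIDATE:-, TRANSFORM:P5(v=0,ok=F), EMIT:P4(v=54,ok=T)] out:-; in:-
Emitted by tick 8: ['P1', 'P2', 'P3']

Answer: 3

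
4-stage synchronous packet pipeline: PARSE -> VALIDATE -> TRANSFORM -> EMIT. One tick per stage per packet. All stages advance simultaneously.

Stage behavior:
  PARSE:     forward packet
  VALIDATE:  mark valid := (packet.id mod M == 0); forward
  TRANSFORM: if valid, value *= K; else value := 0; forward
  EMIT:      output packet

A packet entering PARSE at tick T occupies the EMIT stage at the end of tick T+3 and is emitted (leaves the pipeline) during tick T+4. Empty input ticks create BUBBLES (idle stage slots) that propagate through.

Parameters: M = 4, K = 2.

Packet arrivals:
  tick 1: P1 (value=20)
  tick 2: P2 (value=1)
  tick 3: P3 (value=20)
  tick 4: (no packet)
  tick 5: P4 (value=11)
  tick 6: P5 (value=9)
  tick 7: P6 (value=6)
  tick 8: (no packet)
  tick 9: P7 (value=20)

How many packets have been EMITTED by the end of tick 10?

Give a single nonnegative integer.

Answer: 5

Derivation:
Tick 1: [PARSE:P1(v=20,ok=F), VALIDATE:-, TRANSFORM:-, EMIT:-] out:-; in:P1
Tick 2: [PARSE:P2(v=1,ok=F), VALIDATE:P1(v=20,ok=F), TRANSFORM:-, EMIT:-] out:-; in:P2
Tick 3: [PARSE:P3(v=20,ok=F), VALIDATE:P2(v=1,ok=F), TRANSFORM:P1(v=0,ok=F), EMIT:-] out:-; in:P3
Tick 4: [PARSE:-, VALIDATE:P3(v=20,ok=F), TRANSFORM:P2(v=0,ok=F), EMIT:P1(v=0,ok=F)] out:-; in:-
Tick 5: [PARSE:P4(v=11,ok=F), VALIDATE:-, TRANSFORM:P3(v=0,ok=F), EMIT:P2(v=0,ok=F)] out:P1(v=0); in:P4
Tick 6: [PARSE:P5(v=9,ok=F), VALIDATE:P4(v=11,ok=T), TRANSFORM:-, EMIT:P3(v=0,ok=F)] out:P2(v=0); in:P5
Tick 7: [PARSE:P6(v=6,ok=F), VALIDATE:P5(v=9,ok=F), TRANSFORM:P4(v=22,ok=T), EMIT:-] out:P3(v=0); in:P6
Tick 8: [PARSE:-, VALIDATE:P6(v=6,ok=F), TRANSFORM:P5(v=0,ok=F), EMIT:P4(v=22,ok=T)] out:-; in:-
Tick 9: [PARSE:P7(v=20,ok=F), VALIDATE:-, TRANSFORM:P6(v=0,ok=F), EMIT:P5(v=0,ok=F)] out:P4(v=22); in:P7
Tick 10: [PARSE:-, VALIDATE:P7(v=20,ok=F), TRANSFORM:-, EMIT:P6(v=0,ok=F)] out:P5(v=0); in:-
Emitted by tick 10: ['P1', 'P2', 'P3', 'P4', 'P5']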